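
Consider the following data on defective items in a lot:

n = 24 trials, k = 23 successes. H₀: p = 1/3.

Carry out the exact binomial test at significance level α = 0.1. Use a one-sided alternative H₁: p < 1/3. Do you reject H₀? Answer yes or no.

reject H₀: no

Exact binomial: n=24, k=23, p₀=1/3=0.3333
P(X≤23) from Σ C(n,i)·p₀^i·(1−p₀)^(n−i)
p-value (one-sided, H₁ less) = 1.00000
At α=0.1: p ≥ α → fail to reject H₀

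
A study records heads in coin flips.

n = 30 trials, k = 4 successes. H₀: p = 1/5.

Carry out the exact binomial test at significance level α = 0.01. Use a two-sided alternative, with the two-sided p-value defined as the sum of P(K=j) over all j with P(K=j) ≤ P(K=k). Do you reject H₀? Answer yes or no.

reject H₀: no

Exact binomial: n=30, k=4, p₀=1/5=0.2000
P(X=j) = C(n,j)·p₀^j·(1−p₀)^(n−j); p = Σ P(X=j) over j with P(X=j) ≤ P(X=4)
p-value (two-sided) = 0.49444
At α=0.01: p ≥ α → fail to reject H₀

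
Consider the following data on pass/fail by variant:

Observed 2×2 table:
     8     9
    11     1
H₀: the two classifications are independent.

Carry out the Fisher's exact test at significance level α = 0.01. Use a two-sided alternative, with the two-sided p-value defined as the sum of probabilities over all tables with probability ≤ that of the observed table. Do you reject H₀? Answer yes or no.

Margins: r₁=17, r₂=12, c₁=19, c₂=10, n=29
p_obs = C(17,8)·C(12,11)/C(29,19); sum pmf over tables with pmf ≤ p_obs
p-value (two-sided) = 0.01909
At α=0.01: p ≥ α → fail to reject H₀

reject H₀: no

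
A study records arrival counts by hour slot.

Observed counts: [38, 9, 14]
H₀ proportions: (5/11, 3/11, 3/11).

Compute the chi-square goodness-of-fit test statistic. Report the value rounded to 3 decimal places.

n = 61; E_i = n·p_i = [27.73, 16.64, 16.64]
χ² = (38−27.73)²/27.73 + (9−16.64)²/16.64 + (14−16.64)²/16.64 = 7.7290
df = 2

test statistic = 7.729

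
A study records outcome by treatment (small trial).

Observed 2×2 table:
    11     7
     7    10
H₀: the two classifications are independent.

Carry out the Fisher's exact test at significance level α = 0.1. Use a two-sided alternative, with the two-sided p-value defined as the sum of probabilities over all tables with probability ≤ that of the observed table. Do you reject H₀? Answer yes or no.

reject H₀: no

Margins: r₁=18, r₂=17, c₁=18, c₂=17, n=35
p_obs = C(18,11)·C(17,7)/C(35,18); sum pmf over tables with pmf ≤ p_obs
p-value (two-sided) = 0.31754
At α=0.1: p ≥ α → fail to reject H₀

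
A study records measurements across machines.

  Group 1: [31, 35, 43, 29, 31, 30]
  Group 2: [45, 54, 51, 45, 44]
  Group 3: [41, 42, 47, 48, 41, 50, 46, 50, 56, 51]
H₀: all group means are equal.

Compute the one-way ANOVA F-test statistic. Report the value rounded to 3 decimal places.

Group means [33.17, 47.80, 47.20], grand mean 43.333
SSB = Σnᵢ(x̄ᵢ−x̄)² = 869.433; SSW = ΣΣ(x−x̄ᵢ)² = 429.233
MSB = 869.433/2 = 434.7167; MSW = 429.233/18 = 23.8463
F = MSB/MSW = 18.2299
df = (2, 18)

test statistic = 18.230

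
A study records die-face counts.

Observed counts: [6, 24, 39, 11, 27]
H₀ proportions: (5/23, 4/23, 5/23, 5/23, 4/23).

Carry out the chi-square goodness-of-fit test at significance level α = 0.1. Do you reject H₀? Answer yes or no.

n = 107; E_i = n·p_i = [23.26, 18.61, 23.26, 23.26, 18.61]
χ² = (6−23.26)²/23.26 + (24−18.61)²/18.61 + (39−23.26)²/23.26 + (11−23.26)²/23.26 + (27−18.61)²/18.61 = 35.2668
df = 4
p-value (upper-tail) = 0.00000
At α=0.1: p < α → reject H₀

reject H₀: yes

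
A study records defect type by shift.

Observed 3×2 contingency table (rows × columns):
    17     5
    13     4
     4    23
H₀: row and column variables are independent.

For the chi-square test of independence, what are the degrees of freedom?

degrees of freedom = 2

df = (r−1)(c−1) = (3−1)·(2−1) = 2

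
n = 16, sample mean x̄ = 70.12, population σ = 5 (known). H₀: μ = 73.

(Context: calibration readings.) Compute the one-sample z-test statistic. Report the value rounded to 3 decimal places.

test statistic = -2.304

SE = σ/√n = 5/√16 = 1.2500
z = (x̄−μ₀)/SE = (70.12−73)/1.2500 = -2.3040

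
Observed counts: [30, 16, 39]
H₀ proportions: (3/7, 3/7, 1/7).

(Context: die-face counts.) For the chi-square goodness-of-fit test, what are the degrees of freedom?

degrees of freedom = 2

df = k − 1 = 3 − 1 = 2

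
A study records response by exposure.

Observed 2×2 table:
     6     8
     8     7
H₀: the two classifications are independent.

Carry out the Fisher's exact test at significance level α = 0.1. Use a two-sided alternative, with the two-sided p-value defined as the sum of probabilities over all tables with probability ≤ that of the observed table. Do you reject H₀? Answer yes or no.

Margins: r₁=14, r₂=15, c₁=14, c₂=15, n=29
p_obs = C(14,6)·C(15,8)/C(29,14); sum pmf over tables with pmf ≤ p_obs
p-value (two-sided) = 0.71525
At α=0.1: p ≥ α → fail to reject H₀

reject H₀: no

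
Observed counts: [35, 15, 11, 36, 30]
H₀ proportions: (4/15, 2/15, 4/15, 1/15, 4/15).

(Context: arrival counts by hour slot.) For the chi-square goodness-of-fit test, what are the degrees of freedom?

degrees of freedom = 4

df = k − 1 = 5 − 1 = 4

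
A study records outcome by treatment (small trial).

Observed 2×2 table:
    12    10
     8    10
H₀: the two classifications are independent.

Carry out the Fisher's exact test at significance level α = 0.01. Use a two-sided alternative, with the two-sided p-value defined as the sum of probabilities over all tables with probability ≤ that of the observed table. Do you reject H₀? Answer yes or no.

reject H₀: no

Margins: r₁=22, r₂=18, c₁=20, c₂=20, n=40
p_obs = C(22,12)·C(18,8)/C(40,20); sum pmf over tables with pmf ≤ p_obs
p-value (two-sided) = 0.75119
At α=0.01: p ≥ α → fail to reject H₀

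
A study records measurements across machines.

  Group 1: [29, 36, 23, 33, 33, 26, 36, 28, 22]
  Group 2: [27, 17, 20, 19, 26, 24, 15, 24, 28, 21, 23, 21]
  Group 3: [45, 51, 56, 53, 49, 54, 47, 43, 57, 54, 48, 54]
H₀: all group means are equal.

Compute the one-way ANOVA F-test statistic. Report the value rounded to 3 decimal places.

Group means [29.56, 22.08, 50.92], grand mean 34.606
SSB = Σnᵢ(x̄ᵢ−x̄)² = 5303.823; SSW = ΣΣ(x−x̄ᵢ)² = 618.056
MSB = 5303.823/2 = 2651.9116; MSW = 618.056/30 = 20.6019
F = MSB/MSW = 128.7220
df = (2, 30)

test statistic = 128.722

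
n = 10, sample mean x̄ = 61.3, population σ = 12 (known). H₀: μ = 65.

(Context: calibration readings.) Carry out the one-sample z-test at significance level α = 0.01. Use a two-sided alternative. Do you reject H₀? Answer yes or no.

reject H₀: no

SE = σ/√n = 12/√10 = 3.7947
z = (x̄−μ₀)/SE = (61.3−65)/3.7947 = -0.9750
p-value (two-sided) = 0.32954
At α=0.01: p ≥ α → fail to reject H₀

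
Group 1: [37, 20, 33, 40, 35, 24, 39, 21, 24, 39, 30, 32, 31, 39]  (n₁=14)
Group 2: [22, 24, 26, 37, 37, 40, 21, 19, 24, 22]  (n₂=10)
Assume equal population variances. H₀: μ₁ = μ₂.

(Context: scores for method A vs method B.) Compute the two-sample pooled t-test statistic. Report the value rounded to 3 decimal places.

test statistic = 1.488

x̄₁=31.714, s₁=7.032, n₁=14
x̄₂=27.200, s₂=7.729, n₂=10
s_p² = [13·7.032² + 9·7.729²]/22 = 53.6571
SE = √(s_p²·(1/14+1/10)) = 3.0329
t = (31.714−27.200)/3.0329 = 1.4884
df = 22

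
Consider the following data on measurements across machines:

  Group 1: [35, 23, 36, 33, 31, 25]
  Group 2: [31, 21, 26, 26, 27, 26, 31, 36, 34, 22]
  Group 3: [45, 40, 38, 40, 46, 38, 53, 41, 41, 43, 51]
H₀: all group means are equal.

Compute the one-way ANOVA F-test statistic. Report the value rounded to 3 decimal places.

Group means [30.50, 28.00, 43.27], grand mean 34.778
SSB = Σnᵢ(x̄ᵢ−x̄)² = 1362.985; SSW = ΣΣ(x−x̄ᵢ)² = 611.682
MSB = 1362.985/2 = 681.4924; MSW = 611.682/24 = 25.4867
F = MSB/MSW = 26.7391
df = (2, 24)

test statistic = 26.739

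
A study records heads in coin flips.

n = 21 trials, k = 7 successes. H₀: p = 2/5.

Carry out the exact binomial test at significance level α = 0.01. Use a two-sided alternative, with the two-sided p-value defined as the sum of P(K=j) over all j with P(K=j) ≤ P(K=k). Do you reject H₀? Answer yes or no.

Exact binomial: n=21, k=7, p₀=2/5=0.4000
P(X=j) = C(n,j)·p₀^j·(1−p₀)^(n−j); p = Σ P(X=j) over j with P(X=j) ≤ P(X=7)
p-value (two-sided) = 0.65810
At α=0.01: p ≥ α → fail to reject H₀

reject H₀: no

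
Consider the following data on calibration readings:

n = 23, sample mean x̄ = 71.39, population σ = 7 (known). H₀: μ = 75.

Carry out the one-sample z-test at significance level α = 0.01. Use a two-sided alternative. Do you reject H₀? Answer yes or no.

SE = σ/√n = 7/√23 = 1.4596
z = (x̄−μ₀)/SE = (71.39−75)/1.4596 = -2.4733
p-value (two-sided) = 0.01339
At α=0.01: p ≥ α → fail to reject H₀

reject H₀: no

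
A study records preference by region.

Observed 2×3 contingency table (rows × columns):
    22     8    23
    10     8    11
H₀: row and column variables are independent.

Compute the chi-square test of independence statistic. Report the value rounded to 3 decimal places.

Row totals [53, 29], col totals [32, 16, 34], n=82
χ² = (22−20.68)²/20.68 + (8−10.34)²/10.34 + (23−21.98)²/21.98 + (10−11.32)²/11.32 + (8−5.66)²/5.66 + (11−12.02)²/12.02 = 1.8712
df = 2

test statistic = 1.871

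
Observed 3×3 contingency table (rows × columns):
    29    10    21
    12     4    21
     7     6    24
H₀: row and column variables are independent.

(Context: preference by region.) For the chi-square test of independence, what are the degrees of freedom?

degrees of freedom = 4

df = (r−1)(c−1) = (3−1)·(3−1) = 4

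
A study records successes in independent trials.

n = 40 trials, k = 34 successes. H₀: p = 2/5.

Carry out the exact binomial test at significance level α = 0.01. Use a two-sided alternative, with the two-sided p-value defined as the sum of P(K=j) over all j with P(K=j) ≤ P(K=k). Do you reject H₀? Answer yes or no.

reject H₀: yes

Exact binomial: n=40, k=34, p₀=2/5=0.4000
P(X=j) = C(n,j)·p₀^j·(1−p₀)^(n−j); p = Σ P(X=j) over j with P(X=j) ≤ P(X=34)
p-value (two-sided) = 0.00000
At α=0.01: p < α → reject H₀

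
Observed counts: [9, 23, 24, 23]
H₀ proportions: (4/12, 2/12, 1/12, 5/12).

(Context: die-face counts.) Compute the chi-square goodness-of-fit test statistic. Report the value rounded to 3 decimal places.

test statistic = 67.818

n = 79; E_i = n·p_i = [26.33, 13.17, 6.58, 32.92]
χ² = (9−26.33)²/26.33 + (23−13.17)²/13.17 + (24−6.58)²/6.58 + (23−32.92)²/32.92 = 67.8177
df = 3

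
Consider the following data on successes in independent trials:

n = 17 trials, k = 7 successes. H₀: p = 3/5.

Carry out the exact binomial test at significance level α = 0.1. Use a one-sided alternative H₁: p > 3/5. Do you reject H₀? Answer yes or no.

reject H₀: no

Exact binomial: n=17, k=7, p₀=3/5=0.6000
P(X≥7) from Σ C(n,i)·p₀^i·(1−p₀)^(n−i)
p-value (one-sided, H₁ greater) = 0.96519
At α=0.1: p ≥ α → fail to reject H₀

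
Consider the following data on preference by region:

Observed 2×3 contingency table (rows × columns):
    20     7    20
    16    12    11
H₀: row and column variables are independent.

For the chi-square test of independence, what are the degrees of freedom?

degrees of freedom = 2

df = (r−1)(c−1) = (2−1)·(3−1) = 2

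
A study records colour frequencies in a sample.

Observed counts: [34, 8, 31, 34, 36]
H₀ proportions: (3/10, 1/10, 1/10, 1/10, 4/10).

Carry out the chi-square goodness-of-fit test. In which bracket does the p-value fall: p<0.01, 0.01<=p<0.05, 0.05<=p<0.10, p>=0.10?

p-value bracket: p<0.01

n = 143; E_i = n·p_i = [42.90, 14.30, 14.30, 14.30, 57.20]
χ² = (34−42.90)²/42.90 + (8−14.30)²/14.30 + (31−14.30)²/14.30 + (34−14.30)²/14.30 + (36−57.20)²/57.20 = 59.1212
df = 4
p-value (upper-tail) = 0.00000
→ bracket: p<0.01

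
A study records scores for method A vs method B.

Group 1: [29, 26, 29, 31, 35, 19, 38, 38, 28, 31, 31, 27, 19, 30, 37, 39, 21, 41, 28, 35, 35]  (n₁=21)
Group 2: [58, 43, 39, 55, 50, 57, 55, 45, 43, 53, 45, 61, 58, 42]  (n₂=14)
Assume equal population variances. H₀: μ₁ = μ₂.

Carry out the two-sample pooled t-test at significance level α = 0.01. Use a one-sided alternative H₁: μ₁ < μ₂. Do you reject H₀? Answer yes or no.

reject H₀: yes

x̄₁=30.810, s₁=6.329, n₁=21
x̄₂=50.286, s₂=7.279, n₂=14
s_p² = [20·6.329² + 13·7.279²]/33 = 45.1544
SE = √(s_p²·(1/21+1/14)) = 2.3185
t = (30.810−50.286)/2.3185 = -8.4003
df = 33
p-value (one-sided, H₁ less) = 0.00000
At α=0.01: p < α → reject H₀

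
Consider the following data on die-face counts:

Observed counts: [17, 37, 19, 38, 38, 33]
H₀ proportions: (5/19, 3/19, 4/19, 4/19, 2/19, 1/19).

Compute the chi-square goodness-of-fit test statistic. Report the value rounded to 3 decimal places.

test statistic = 107.842

n = 182; E_i = n·p_i = [47.89, 28.74, 38.32, 38.32, 19.16, 9.58]
χ² = (17−47.89)²/47.89 + (37−28.74)²/28.74 + (19−38.32)²/38.32 + (38−38.32)²/38.32 + (38−19.16)²/19.16 + (33−9.58)²/9.58 = 107.8422
df = 5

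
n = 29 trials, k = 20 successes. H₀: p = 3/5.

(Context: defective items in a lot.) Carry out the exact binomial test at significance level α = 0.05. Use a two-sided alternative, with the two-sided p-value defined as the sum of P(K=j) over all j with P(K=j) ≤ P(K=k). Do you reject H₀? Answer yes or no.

Exact binomial: n=29, k=20, p₀=3/5=0.6000
P(X=j) = C(n,j)·p₀^j·(1−p₀)^(n−j); p = Σ P(X=j) over j with P(X=j) ≤ P(X=20)
p-value (two-sided) = 0.35089
At α=0.05: p ≥ α → fail to reject H₀

reject H₀: no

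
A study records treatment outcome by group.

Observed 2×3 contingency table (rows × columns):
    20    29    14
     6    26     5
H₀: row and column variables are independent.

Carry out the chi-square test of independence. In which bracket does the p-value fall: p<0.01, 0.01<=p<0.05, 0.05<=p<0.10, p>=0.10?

Row totals [63, 37], col totals [26, 55, 19], n=100
χ² = (20−16.38)²/16.38 + (29−34.65)²/34.65 + (14−11.97)²/11.97 + (6−9.62)²/9.62 + (26−20.35)²/20.35 + (5−7.03)²/7.03 = 5.5826
df = 2
p-value (upper-tail) = 0.06134
→ bracket: 0.05<=p<0.10

p-value bracket: 0.05<=p<0.10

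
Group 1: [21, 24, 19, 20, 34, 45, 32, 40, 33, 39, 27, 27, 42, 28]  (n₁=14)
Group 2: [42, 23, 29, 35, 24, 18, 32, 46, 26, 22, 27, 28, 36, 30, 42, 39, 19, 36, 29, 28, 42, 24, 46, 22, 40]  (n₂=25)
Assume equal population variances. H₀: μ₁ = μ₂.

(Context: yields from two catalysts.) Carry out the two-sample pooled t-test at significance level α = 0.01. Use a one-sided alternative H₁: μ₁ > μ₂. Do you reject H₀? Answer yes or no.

x̄₁=30.786, s₁=8.460, n₁=14
x̄₂=31.400, s₂=8.480, n₂=25
s_p² = [13·8.460² + 24·8.480²]/37 = 71.7934
SE = √(s_p²·(1/14+1/25)) = 2.8284
t = (30.786−31.400)/2.8284 = -0.2172
df = 37
p-value (one-sided, H₁ greater) = 0.58537
At α=0.01: p ≥ α → fail to reject H₀

reject H₀: no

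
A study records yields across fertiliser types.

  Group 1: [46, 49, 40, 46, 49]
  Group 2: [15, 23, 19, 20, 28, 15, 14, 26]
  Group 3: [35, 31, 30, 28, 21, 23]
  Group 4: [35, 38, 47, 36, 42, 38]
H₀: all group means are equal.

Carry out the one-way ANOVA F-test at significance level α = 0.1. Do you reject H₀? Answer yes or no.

Group means [46.00, 20.00, 28.00, 39.33], grand mean 31.760
SSB = Σnᵢ(x̄ᵢ−x̄)² = 2549.227; SSW = ΣΣ(x−x̄ᵢ)² = 485.333
MSB = 2549.227/3 = 849.7422; MSW = 485.333/21 = 23.1111
F = MSB/MSW = 36.7677
df = (3, 21)
p-value (upper-tail) = 0.00000
At α=0.1: p < α → reject H₀

reject H₀: yes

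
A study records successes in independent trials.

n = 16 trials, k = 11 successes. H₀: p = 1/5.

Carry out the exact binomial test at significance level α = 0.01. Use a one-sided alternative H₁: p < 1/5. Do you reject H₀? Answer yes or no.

Exact binomial: n=16, k=11, p₀=1/5=0.2000
P(X≤11) from Σ C(n,i)·p₀^i·(1−p₀)^(n−i)
p-value (one-sided, H₁ less) = 1.00000
At α=0.01: p ≥ α → fail to reject H₀

reject H₀: no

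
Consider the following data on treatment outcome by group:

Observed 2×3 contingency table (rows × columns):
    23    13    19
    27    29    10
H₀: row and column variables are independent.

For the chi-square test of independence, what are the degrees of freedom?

degrees of freedom = 2

df = (r−1)(c−1) = (2−1)·(3−1) = 2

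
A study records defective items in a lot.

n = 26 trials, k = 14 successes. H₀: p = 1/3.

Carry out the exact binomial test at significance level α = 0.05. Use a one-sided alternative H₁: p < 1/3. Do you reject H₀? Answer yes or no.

reject H₀: no

Exact binomial: n=26, k=14, p₀=1/3=0.3333
P(X≤14) from Σ C(n,i)·p₀^i·(1−p₀)^(n−i)
p-value (one-sided, H₁ less) = 0.99081
At α=0.05: p ≥ α → fail to reject H₀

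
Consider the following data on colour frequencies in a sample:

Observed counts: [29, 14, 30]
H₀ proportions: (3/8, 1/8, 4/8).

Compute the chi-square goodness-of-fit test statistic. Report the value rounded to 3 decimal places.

n = 73; E_i = n·p_i = [27.38, 9.12, 36.50]
χ² = (29−27.38)²/27.38 + (14−9.12)²/9.12 + (30−36.50)²/36.50 = 3.8584
df = 2

test statistic = 3.858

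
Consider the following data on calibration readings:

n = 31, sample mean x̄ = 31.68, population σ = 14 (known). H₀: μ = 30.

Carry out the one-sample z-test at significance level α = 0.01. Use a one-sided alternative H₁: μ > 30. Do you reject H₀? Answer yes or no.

reject H₀: no

SE = σ/√n = 14/√31 = 2.5145
z = (x̄−μ₀)/SE = (31.68−30)/2.5145 = 0.6681
p-value (one-sided, H₁ greater) = 0.25202
At α=0.01: p ≥ α → fail to reject H₀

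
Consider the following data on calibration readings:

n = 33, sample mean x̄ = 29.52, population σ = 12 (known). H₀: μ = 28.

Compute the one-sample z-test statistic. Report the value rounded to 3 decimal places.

SE = σ/√n = 12/√33 = 2.0889
z = (x̄−μ₀)/SE = (29.52−28)/2.0889 = 0.7276

test statistic = 0.728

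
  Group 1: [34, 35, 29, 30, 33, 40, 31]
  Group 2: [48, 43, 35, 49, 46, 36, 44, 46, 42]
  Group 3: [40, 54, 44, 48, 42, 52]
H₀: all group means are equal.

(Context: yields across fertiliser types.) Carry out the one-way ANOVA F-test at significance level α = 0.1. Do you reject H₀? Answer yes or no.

reject H₀: yes

Group means [33.14, 43.22, 46.67], grand mean 40.955
SSB = Σnᵢ(x̄ᵢ−x̄)² = 669.209; SSW = ΣΣ(x−x̄ᵢ)² = 433.746
MSB = 669.209/2 = 334.6043; MSW = 433.746/19 = 22.8287
F = MSB/MSW = 14.6572
df = (2, 19)
p-value (upper-tail) = 0.00014
At α=0.1: p < α → reject H₀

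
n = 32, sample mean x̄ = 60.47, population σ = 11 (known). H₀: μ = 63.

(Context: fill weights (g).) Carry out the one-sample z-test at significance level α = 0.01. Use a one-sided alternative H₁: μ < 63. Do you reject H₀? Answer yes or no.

reject H₀: no

SE = σ/√n = 11/√32 = 1.9445
z = (x̄−μ₀)/SE = (60.47−63)/1.9445 = -1.3011
p-value (one-sided, H₁ less) = 0.09662
At α=0.01: p ≥ α → fail to reject H₀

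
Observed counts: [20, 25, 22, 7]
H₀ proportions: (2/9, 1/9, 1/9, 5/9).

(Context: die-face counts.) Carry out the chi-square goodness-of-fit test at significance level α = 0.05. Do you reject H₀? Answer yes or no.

reject H₀: yes

n = 74; E_i = n·p_i = [16.44, 8.22, 8.22, 41.11]
χ² = (20−16.44)²/16.44 + (25−8.22)²/8.22 + (22−8.22)²/8.22 + (7−41.11)²/41.11 = 86.3946
df = 3
p-value (upper-tail) = 0.00000
At α=0.05: p < α → reject H₀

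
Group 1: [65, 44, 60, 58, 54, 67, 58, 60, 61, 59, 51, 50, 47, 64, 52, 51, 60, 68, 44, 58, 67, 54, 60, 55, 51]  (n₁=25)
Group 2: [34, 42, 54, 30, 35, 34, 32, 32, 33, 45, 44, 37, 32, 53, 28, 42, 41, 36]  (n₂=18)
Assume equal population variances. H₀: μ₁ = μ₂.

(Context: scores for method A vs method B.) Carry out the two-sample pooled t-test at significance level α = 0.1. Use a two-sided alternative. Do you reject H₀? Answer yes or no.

x̄₁=56.720, s₁=6.871, n₁=25
x̄₂=38.000, s₂=7.475, n₂=18
s_p² = [24·6.871² + 17·7.475²]/41 = 50.8059
SE = √(s_p²·(1/25+1/18)) = 2.2034
t = (56.720−38.000)/2.2034 = 8.4961
df = 41
p-value (two-sided) = 0.00000
At α=0.1: p < α → reject H₀

reject H₀: yes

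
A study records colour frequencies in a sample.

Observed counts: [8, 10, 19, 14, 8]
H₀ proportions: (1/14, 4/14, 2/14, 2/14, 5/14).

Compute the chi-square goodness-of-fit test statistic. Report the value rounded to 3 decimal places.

n = 59; E_i = n·p_i = [4.21, 16.86, 8.43, 8.43, 21.07]
χ² = (8−4.21)²/4.21 + (10−16.86)²/16.86 + (19−8.43)²/8.43 + (14−8.43)²/8.43 + (8−21.07)²/21.07 = 31.2407
df = 4

test statistic = 31.241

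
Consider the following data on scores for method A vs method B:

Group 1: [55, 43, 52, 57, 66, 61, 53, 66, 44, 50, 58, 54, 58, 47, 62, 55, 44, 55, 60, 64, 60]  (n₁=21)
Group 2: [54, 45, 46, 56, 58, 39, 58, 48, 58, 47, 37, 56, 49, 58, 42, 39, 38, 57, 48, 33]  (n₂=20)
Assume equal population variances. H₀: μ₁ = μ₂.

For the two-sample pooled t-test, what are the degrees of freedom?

degrees of freedom = 39

df = n₁ + n₂ − 2 = 21 + 20 − 2 = 39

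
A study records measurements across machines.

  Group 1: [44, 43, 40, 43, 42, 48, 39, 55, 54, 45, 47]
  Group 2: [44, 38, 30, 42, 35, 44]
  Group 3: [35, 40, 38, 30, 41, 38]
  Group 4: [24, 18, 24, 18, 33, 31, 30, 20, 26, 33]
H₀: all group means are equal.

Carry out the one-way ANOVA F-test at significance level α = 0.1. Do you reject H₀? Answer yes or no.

Group means [45.45, 38.83, 37.00, 25.70], grand mean 36.727
SSB = Σnᵢ(x̄ᵢ−x̄)² = 2080.885; SSW = ΣΣ(x−x̄ᵢ)² = 817.661
MSB = 2080.885/3 = 693.6283; MSW = 817.661/29 = 28.1952
F = MSB/MSW = 24.6009
df = (3, 29)
p-value (upper-tail) = 0.00000
At α=0.1: p < α → reject H₀

reject H₀: yes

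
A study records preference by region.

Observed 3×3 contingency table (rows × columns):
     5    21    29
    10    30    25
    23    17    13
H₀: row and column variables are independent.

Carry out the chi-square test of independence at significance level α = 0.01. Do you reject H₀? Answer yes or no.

reject H₀: yes

Row totals [55, 65, 53], col totals [38, 68, 67], n=173
χ² = (5−12.08)²/12.08 + (21−21.62)²/21.62 + (29−21.30)²/21.30 + (10−14.28)²/14.28 + (30−25.55)²/25.55 + (25−25.17)²/25.17 + (23−11.64)²/11.64 + (17−20.83)²/20.83 + (13−20.53)²/20.53 = 23.5557
df = 4
p-value (upper-tail) = 0.00010
At α=0.01: p < α → reject H₀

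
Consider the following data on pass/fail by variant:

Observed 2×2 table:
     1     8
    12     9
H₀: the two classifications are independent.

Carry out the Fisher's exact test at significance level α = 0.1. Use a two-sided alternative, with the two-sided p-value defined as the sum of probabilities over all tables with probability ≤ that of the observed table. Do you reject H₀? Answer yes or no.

reject H₀: yes

Margins: r₁=9, r₂=21, c₁=13, c₂=17, n=30
p_obs = C(9,1)·C(21,12)/C(30,13); sum pmf over tables with pmf ≤ p_obs
p-value (two-sided) = 0.04168
At α=0.1: p < α → reject H₀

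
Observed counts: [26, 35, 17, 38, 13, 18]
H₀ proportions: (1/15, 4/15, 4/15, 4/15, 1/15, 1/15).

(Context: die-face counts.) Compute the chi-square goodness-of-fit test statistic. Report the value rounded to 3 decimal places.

n = 147; E_i = n·p_i = [9.80, 39.20, 39.20, 39.20, 9.80, 9.80]
χ² = (26−9.80)²/9.80 + (35−39.20)²/39.20 + (17−39.20)²/39.20 + (38−39.20)²/39.20 + (13−9.80)²/9.80 + (18−9.80)²/9.80 = 47.7449
df = 5

test statistic = 47.745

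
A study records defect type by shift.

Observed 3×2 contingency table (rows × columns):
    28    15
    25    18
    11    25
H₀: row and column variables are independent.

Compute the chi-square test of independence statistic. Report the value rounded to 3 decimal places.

test statistic = 10.244

Row totals [43, 43, 36], col totals [64, 58], n=122
χ² = (28−22.56)²/22.56 + (15−20.44)²/20.44 + (25−22.56)²/22.56 + (18−20.44)²/20.44 + (11−18.89)²/18.89 + (25−17.11)²/17.11 = 10.2439
df = 2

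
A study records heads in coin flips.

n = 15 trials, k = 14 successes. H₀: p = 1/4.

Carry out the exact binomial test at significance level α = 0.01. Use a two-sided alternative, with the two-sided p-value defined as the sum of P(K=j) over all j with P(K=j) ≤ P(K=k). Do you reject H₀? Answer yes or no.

reject H₀: yes

Exact binomial: n=15, k=14, p₀=1/4=0.2500
P(X=j) = C(n,j)·p₀^j·(1−p₀)^(n−j); p = Σ P(X=j) over j with P(X=j) ≤ P(X=14)
p-value (two-sided) = 0.00000
At α=0.01: p < α → reject H₀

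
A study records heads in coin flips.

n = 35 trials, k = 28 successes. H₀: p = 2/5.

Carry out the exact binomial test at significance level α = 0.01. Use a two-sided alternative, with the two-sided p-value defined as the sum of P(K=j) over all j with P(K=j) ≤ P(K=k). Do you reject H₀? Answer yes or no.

reject H₀: yes

Exact binomial: n=35, k=28, p₀=2/5=0.4000
P(X=j) = C(n,j)·p₀^j·(1−p₀)^(n−j); p = Σ P(X=j) over j with P(X=j) ≤ P(X=28)
p-value (two-sided) = 0.00000
At α=0.01: p < α → reject H₀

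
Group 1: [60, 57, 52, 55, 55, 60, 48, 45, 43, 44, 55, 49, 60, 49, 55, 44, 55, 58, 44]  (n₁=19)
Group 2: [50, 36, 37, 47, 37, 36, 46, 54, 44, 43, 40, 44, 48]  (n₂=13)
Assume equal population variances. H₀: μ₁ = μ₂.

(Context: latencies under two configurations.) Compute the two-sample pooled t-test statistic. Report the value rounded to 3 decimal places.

x̄₁=52.000, s₁=6.028, n₁=19
x̄₂=43.231, s₂=5.776, n₂=13
s_p² = [18·6.028² + 12·5.776²]/30 = 35.1436
SE = √(s_p²·(1/19+1/13)) = 2.1338
t = (52.000−43.231)/2.1338 = 4.1097
df = 30

test statistic = 4.110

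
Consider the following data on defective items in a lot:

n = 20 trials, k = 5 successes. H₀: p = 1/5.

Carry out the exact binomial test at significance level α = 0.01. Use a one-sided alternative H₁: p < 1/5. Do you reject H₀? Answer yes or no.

reject H₀: no

Exact binomial: n=20, k=5, p₀=1/5=0.2000
P(X≤5) from Σ C(n,i)·p₀^i·(1−p₀)^(n−i)
p-value (one-sided, H₁ less) = 0.80421
At α=0.01: p ≥ α → fail to reject H₀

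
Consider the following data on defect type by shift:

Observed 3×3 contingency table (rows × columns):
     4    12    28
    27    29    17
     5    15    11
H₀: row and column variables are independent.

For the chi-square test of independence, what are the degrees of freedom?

degrees of freedom = 4

df = (r−1)(c−1) = (3−1)·(3−1) = 4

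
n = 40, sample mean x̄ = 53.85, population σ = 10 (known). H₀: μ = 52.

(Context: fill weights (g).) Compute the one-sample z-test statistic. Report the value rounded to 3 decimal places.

SE = σ/√n = 10/√40 = 1.5811
z = (x̄−μ₀)/SE = (53.85−52)/1.5811 = 1.1700

test statistic = 1.170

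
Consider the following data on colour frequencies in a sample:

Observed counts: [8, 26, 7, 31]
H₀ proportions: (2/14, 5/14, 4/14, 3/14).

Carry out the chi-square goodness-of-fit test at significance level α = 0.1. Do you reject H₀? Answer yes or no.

n = 72; E_i = n·p_i = [10.29, 25.71, 20.57, 15.43]
χ² = (8−10.29)²/10.29 + (26−25.71)²/25.71 + (7−20.57)²/20.57 + (31−15.43)²/15.43 = 25.1801
df = 3
p-value (upper-tail) = 0.00001
At α=0.1: p < α → reject H₀

reject H₀: yes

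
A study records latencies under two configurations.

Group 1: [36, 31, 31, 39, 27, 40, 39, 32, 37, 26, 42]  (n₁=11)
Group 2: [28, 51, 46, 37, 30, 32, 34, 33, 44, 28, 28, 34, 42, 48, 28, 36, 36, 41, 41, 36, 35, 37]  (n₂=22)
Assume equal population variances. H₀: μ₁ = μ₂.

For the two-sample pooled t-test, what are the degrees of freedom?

degrees of freedom = 31

df = n₁ + n₂ − 2 = 11 + 22 − 2 = 31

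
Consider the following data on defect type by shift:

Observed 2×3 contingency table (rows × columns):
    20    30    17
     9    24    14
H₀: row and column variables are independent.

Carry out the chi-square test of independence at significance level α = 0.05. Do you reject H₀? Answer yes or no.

reject H₀: no

Row totals [67, 47], col totals [29, 54, 31], n=114
χ² = (20−17.04)²/17.04 + (30−31.74)²/31.74 + (17−18.22)²/18.22 + (9−11.96)²/11.96 + (24−22.26)²/22.26 + (14−12.78)²/12.78 = 1.6721
df = 2
p-value (upper-tail) = 0.43342
At α=0.05: p ≥ α → fail to reject H₀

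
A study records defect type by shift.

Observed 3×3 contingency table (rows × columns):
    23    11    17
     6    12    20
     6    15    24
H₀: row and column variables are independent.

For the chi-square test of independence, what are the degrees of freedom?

df = (r−1)(c−1) = (3−1)·(3−1) = 4

degrees of freedom = 4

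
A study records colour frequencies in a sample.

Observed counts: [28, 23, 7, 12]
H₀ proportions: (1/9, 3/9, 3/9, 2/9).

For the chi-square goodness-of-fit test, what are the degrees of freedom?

df = k − 1 = 4 − 1 = 3

degrees of freedom = 3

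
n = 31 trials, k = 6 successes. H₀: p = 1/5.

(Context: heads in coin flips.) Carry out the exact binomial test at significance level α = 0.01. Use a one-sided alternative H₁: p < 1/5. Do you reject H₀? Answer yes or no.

Exact binomial: n=31, k=6, p₀=1/5=0.2000
P(X≤6) from Σ C(n,i)·p₀^i·(1−p₀)^(n−i)
p-value (one-sided, H₁ less) = 0.57108
At α=0.01: p ≥ α → fail to reject H₀

reject H₀: no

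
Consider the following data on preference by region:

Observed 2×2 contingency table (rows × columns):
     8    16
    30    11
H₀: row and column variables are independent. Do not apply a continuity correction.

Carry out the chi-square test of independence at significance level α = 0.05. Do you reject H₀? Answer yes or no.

Row totals [24, 41], col totals [38, 27], n=65
χ² = (8−14.03)²/14.03 + (16−9.97)²/9.97 + (30−23.97)²/23.97 + (11−17.03)²/17.03 = 9.8933
df = 1
p-value (upper-tail) = 0.00166
At α=0.05: p < α → reject H₀

reject H₀: yes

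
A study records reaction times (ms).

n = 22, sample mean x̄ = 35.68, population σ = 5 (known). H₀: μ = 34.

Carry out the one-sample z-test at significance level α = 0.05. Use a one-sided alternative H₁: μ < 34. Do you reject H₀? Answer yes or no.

reject H₀: no

SE = σ/√n = 5/√22 = 1.0660
z = (x̄−μ₀)/SE = (35.68−34)/1.0660 = 1.5760
p-value (one-sided, H₁ less) = 0.94248
At α=0.05: p ≥ α → fail to reject H₀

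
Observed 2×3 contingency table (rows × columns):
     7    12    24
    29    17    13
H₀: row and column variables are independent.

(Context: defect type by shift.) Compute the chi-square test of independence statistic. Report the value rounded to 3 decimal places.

test statistic = 15.447

Row totals [43, 59], col totals [36, 29, 37], n=102
χ² = (7−15.18)²/15.18 + (12−12.23)²/12.23 + (24−15.60)²/15.60 + (29−20.82)²/20.82 + (17−16.77)²/16.77 + (13−21.40)²/21.40 = 15.4471
df = 2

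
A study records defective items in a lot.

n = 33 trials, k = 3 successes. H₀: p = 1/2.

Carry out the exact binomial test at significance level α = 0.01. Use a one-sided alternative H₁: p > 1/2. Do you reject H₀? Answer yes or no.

Exact binomial: n=33, k=3, p₀=1/2=0.5000
P(X≥3) from Σ C(n,i)·p₀^i·(1−p₀)^(n−i)
p-value (one-sided, H₁ greater) = 1.00000
At α=0.01: p ≥ α → fail to reject H₀

reject H₀: no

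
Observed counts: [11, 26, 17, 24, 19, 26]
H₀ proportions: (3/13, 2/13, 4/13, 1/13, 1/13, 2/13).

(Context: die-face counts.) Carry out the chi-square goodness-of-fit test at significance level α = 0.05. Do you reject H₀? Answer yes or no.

reject H₀: yes

n = 123; E_i = n·p_i = [28.38, 18.92, 37.85, 9.46, 9.46, 18.92]
χ² = (11−28.38)²/28.38 + (26−18.92)²/18.92 + (17−37.85)²/37.85 + (24−9.46)²/9.46 + (19−9.46)²/9.46 + (26−18.92)²/18.92 = 59.3787
df = 5
p-value (upper-tail) = 0.00000
At α=0.05: p < α → reject H₀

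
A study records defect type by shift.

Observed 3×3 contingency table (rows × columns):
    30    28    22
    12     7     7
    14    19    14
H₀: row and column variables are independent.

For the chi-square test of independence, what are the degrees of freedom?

degrees of freedom = 4

df = (r−1)(c−1) = (3−1)·(3−1) = 4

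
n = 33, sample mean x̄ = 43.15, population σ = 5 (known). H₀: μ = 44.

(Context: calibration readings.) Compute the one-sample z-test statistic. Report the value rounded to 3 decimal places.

SE = σ/√n = 5/√33 = 0.8704
z = (x̄−μ₀)/SE = (43.15−44)/0.8704 = -0.9766

test statistic = -0.977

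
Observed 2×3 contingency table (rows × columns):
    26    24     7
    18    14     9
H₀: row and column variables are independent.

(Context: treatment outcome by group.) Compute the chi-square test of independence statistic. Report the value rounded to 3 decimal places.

Row totals [57, 41], col totals [44, 38, 16], n=98
χ² = (26−25.59)²/25.59 + (24−22.10)²/22.10 + (7−9.31)²/9.31 + (18−18.41)²/18.41 + (14−15.90)²/15.90 + (9−6.69)²/6.69 = 1.7711
df = 2

test statistic = 1.771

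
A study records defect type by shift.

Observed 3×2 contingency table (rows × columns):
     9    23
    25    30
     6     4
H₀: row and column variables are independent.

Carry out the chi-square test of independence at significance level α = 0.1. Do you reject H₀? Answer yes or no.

Row totals [32, 55, 10], col totals [40, 57], n=97
χ² = (9−13.20)²/13.20 + (23−18.80)²/18.80 + (25−22.68)²/22.68 + (30−32.32)²/32.32 + (6−4.12)²/4.12 + (4−5.88)²/5.88 = 4.1269
df = 2
p-value (upper-tail) = 0.12701
At α=0.1: p ≥ α → fail to reject H₀

reject H₀: no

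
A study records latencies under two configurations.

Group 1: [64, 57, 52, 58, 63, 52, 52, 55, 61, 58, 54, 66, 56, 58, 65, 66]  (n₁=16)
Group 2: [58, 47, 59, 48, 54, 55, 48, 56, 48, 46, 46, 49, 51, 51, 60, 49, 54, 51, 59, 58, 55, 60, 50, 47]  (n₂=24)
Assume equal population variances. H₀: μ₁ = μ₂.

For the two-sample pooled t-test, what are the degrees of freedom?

df = n₁ + n₂ − 2 = 16 + 24 − 2 = 38

degrees of freedom = 38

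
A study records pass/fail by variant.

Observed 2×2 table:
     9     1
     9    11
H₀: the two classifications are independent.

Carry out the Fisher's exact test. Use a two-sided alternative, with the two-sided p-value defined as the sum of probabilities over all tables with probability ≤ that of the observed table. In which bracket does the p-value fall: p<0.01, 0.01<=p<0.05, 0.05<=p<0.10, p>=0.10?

p-value bracket: 0.01<=p<0.05

Margins: r₁=10, r₂=20, c₁=18, c₂=12, n=30
p_obs = C(10,9)·C(20,9)/C(30,18); sum pmf over tables with pmf ≤ p_obs
p-value (two-sided) = 0.02353
→ bracket: 0.01<=p<0.05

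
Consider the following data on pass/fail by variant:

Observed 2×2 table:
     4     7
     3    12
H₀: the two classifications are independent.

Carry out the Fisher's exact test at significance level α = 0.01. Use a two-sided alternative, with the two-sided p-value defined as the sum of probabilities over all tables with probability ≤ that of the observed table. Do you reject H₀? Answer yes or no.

Margins: r₁=11, r₂=15, c₁=7, c₂=19, n=26
p_obs = C(11,4)·C(15,3)/C(26,7); sum pmf over tables with pmf ≤ p_obs
p-value (two-sided) = 0.40652
At α=0.01: p ≥ α → fail to reject H₀

reject H₀: no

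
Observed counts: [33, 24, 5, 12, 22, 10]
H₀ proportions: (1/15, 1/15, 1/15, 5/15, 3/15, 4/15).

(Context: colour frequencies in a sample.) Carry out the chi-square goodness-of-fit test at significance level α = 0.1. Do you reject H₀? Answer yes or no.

n = 106; E_i = n·p_i = [7.07, 7.07, 7.07, 35.33, 21.20, 28.27]
χ² = (33−7.07)²/7.07 + (24−7.07)²/7.07 + (5−7.07)²/7.07 + (12−35.33)²/35.33 + (22−21.20)²/21.20 + (10−28.27)²/28.27 = 163.5943
df = 5
p-value (upper-tail) = 0.00000
At α=0.1: p < α → reject H₀

reject H₀: yes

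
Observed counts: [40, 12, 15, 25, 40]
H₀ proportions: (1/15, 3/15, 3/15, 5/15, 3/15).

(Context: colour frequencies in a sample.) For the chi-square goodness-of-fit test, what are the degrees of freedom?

df = k − 1 = 5 − 1 = 4

degrees of freedom = 4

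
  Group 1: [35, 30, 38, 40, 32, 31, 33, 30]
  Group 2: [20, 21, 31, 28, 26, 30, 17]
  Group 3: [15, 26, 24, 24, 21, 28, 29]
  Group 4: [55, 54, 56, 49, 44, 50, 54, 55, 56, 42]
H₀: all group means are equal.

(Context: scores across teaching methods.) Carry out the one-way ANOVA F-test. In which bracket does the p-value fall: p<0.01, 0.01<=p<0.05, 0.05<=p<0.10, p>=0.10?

Group means [33.62, 24.71, 23.86, 51.50], grand mean 35.125
SSB = Σnᵢ(x̄ᵢ−x̄)² = 4346.839; SSW = ΣΣ(x−x̄ᵢ)² = 640.661
MSB = 4346.839/3 = 1448.9464; MSW = 640.661/28 = 22.8807
F = MSB/MSW = 63.3260
df = (3, 28)
p-value (upper-tail) = 0.00000
→ bracket: p<0.01

p-value bracket: p<0.01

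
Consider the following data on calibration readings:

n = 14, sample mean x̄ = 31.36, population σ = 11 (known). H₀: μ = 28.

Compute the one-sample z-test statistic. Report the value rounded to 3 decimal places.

test statistic = 1.143

SE = σ/√n = 11/√14 = 2.9399
z = (x̄−μ₀)/SE = (31.36−28)/2.9399 = 1.1429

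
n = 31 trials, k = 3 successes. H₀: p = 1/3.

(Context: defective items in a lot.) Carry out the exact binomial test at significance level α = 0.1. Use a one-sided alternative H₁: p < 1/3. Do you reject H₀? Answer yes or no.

reject H₀: yes

Exact binomial: n=31, k=3, p₀=1/3=0.3333
P(X≤3) from Σ C(n,i)·p₀^i·(1−p₀)^(n−i)
p-value (one-sided, H₁ less) = 0.00242
At α=0.1: p < α → reject H₀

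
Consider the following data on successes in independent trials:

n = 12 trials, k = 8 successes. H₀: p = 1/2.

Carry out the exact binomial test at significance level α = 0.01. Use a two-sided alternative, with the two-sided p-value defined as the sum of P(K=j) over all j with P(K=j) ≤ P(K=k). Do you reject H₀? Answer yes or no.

Exact binomial: n=12, k=8, p₀=1/2=0.5000
P(X=j) = C(n,j)·p₀^j·(1−p₀)^(n−j); p = Σ P(X=j) over j with P(X=j) ≤ P(X=8)
p-value (two-sided) = 0.38770
At α=0.01: p ≥ α → fail to reject H₀

reject H₀: no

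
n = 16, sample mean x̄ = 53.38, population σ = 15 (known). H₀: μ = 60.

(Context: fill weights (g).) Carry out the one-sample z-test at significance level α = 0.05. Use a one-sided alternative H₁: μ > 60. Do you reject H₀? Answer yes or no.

reject H₀: no

SE = σ/√n = 15/√16 = 3.7500
z = (x̄−μ₀)/SE = (53.38−60)/3.7500 = -1.7653
p-value (one-sided, H₁ greater) = 0.96125
At α=0.05: p ≥ α → fail to reject H₀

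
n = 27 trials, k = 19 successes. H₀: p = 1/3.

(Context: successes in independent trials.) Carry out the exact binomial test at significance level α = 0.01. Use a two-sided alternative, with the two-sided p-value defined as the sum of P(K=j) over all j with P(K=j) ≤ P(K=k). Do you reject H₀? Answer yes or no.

Exact binomial: n=27, k=19, p₀=1/3=0.3333
P(X=j) = C(n,j)·p₀^j·(1−p₀)^(n−j); p = Σ P(X=j) over j with P(X=j) ≤ P(X=19)
p-value (two-sided) = 0.00011
At α=0.01: p < α → reject H₀

reject H₀: yes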